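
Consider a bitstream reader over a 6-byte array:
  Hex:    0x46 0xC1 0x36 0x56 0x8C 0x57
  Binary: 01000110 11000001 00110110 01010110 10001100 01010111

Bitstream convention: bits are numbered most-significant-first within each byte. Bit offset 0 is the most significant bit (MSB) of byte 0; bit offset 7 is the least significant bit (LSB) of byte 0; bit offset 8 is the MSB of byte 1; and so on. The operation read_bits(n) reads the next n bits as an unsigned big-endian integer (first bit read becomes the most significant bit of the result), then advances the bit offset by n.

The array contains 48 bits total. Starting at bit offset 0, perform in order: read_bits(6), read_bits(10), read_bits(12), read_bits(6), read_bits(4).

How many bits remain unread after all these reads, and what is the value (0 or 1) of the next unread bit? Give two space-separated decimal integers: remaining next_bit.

Answer: 10 0

Derivation:
Read 1: bits[0:6] width=6 -> value=17 (bin 010001); offset now 6 = byte 0 bit 6; 42 bits remain
Read 2: bits[6:16] width=10 -> value=705 (bin 1011000001); offset now 16 = byte 2 bit 0; 32 bits remain
Read 3: bits[16:28] width=12 -> value=869 (bin 001101100101); offset now 28 = byte 3 bit 4; 20 bits remain
Read 4: bits[28:34] width=6 -> value=26 (bin 011010); offset now 34 = byte 4 bit 2; 14 bits remain
Read 5: bits[34:38] width=4 -> value=3 (bin 0011); offset now 38 = byte 4 bit 6; 10 bits remain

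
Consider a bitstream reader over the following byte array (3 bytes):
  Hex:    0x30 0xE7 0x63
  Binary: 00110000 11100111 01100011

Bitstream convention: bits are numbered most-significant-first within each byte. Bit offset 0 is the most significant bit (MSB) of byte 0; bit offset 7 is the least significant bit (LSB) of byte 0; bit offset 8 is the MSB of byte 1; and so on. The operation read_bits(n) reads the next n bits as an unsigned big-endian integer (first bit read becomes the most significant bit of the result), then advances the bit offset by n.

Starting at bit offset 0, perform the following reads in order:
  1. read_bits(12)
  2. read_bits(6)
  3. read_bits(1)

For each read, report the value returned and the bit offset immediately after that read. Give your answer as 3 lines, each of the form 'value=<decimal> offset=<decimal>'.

Read 1: bits[0:12] width=12 -> value=782 (bin 001100001110); offset now 12 = byte 1 bit 4; 12 bits remain
Read 2: bits[12:18] width=6 -> value=29 (bin 011101); offset now 18 = byte 2 bit 2; 6 bits remain
Read 3: bits[18:19] width=1 -> value=1 (bin 1); offset now 19 = byte 2 bit 3; 5 bits remain

Answer: value=782 offset=12
value=29 offset=18
value=1 offset=19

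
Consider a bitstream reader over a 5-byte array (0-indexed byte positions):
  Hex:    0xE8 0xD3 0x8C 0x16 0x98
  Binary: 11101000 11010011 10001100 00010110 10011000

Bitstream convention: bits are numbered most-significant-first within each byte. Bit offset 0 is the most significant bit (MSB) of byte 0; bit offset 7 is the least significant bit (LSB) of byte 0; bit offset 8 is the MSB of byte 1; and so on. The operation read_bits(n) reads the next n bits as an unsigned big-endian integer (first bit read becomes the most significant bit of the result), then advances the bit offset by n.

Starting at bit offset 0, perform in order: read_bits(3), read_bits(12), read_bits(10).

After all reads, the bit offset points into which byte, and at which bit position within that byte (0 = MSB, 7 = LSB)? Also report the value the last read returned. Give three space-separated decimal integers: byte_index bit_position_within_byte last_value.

Read 1: bits[0:3] width=3 -> value=7 (bin 111); offset now 3 = byte 0 bit 3; 37 bits remain
Read 2: bits[3:15] width=12 -> value=1129 (bin 010001101001); offset now 15 = byte 1 bit 7; 25 bits remain
Read 3: bits[15:25] width=10 -> value=792 (bin 1100011000); offset now 25 = byte 3 bit 1; 15 bits remain

Answer: 3 1 792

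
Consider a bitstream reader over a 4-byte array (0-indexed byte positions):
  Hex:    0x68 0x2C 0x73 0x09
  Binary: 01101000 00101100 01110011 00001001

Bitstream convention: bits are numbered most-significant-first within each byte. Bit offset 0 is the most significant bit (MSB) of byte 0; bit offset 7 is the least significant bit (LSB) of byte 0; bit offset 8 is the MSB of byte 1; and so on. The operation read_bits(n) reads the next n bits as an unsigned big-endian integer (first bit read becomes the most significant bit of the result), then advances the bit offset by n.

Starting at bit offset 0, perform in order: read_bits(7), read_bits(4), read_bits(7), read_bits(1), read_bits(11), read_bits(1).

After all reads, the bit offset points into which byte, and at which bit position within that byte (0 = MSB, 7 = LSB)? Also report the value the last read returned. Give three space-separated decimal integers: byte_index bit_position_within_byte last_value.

Answer: 3 7 0

Derivation:
Read 1: bits[0:7] width=7 -> value=52 (bin 0110100); offset now 7 = byte 0 bit 7; 25 bits remain
Read 2: bits[7:11] width=4 -> value=1 (bin 0001); offset now 11 = byte 1 bit 3; 21 bits remain
Read 3: bits[11:18] width=7 -> value=49 (bin 0110001); offset now 18 = byte 2 bit 2; 14 bits remain
Read 4: bits[18:19] width=1 -> value=1 (bin 1); offset now 19 = byte 2 bit 3; 13 bits remain
Read 5: bits[19:30] width=11 -> value=1218 (bin 10011000010); offset now 30 = byte 3 bit 6; 2 bits remain
Read 6: bits[30:31] width=1 -> value=0 (bin 0); offset now 31 = byte 3 bit 7; 1 bits remain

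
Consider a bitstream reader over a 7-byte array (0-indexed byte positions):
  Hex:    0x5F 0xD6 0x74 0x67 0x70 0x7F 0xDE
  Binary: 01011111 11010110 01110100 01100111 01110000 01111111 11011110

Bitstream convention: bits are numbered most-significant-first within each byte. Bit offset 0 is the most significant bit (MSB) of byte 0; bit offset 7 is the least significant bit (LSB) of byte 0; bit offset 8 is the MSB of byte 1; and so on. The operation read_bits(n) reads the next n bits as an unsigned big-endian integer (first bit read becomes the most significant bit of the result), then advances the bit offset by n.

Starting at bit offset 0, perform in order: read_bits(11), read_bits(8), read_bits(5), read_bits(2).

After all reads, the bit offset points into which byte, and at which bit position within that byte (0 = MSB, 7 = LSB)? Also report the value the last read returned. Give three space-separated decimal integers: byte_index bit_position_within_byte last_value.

Read 1: bits[0:11] width=11 -> value=766 (bin 01011111110); offset now 11 = byte 1 bit 3; 45 bits remain
Read 2: bits[11:19] width=8 -> value=179 (bin 10110011); offset now 19 = byte 2 bit 3; 37 bits remain
Read 3: bits[19:24] width=5 -> value=20 (bin 10100); offset now 24 = byte 3 bit 0; 32 bits remain
Read 4: bits[24:26] width=2 -> value=1 (bin 01); offset now 26 = byte 3 bit 2; 30 bits remain

Answer: 3 2 1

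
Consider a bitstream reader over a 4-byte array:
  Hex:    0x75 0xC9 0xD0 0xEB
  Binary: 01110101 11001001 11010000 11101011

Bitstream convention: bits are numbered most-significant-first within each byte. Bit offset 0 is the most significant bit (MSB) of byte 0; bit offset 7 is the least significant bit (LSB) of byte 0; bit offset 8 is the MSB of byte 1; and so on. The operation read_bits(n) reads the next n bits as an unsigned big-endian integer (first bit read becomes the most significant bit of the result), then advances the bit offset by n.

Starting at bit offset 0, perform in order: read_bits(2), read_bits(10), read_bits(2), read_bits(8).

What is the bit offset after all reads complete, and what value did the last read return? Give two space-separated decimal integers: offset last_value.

Answer: 22 116

Derivation:
Read 1: bits[0:2] width=2 -> value=1 (bin 01); offset now 2 = byte 0 bit 2; 30 bits remain
Read 2: bits[2:12] width=10 -> value=860 (bin 1101011100); offset now 12 = byte 1 bit 4; 20 bits remain
Read 3: bits[12:14] width=2 -> value=2 (bin 10); offset now 14 = byte 1 bit 6; 18 bits remain
Read 4: bits[14:22] width=8 -> value=116 (bin 01110100); offset now 22 = byte 2 bit 6; 10 bits remain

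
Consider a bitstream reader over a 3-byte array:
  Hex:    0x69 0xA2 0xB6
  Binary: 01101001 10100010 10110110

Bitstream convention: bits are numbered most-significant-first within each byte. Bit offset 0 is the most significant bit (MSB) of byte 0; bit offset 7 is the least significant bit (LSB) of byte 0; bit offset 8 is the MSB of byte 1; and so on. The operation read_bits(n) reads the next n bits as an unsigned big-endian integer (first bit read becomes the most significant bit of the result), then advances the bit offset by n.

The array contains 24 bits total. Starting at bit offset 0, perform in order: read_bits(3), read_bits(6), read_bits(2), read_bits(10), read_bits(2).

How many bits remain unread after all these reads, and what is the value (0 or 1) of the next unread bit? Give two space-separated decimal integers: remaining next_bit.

Answer: 1 0

Derivation:
Read 1: bits[0:3] width=3 -> value=3 (bin 011); offset now 3 = byte 0 bit 3; 21 bits remain
Read 2: bits[3:9] width=6 -> value=19 (bin 010011); offset now 9 = byte 1 bit 1; 15 bits remain
Read 3: bits[9:11] width=2 -> value=1 (bin 01); offset now 11 = byte 1 bit 3; 13 bits remain
Read 4: bits[11:21] width=10 -> value=86 (bin 0001010110); offset now 21 = byte 2 bit 5; 3 bits remain
Read 5: bits[21:23] width=2 -> value=3 (bin 11); offset now 23 = byte 2 bit 7; 1 bits remain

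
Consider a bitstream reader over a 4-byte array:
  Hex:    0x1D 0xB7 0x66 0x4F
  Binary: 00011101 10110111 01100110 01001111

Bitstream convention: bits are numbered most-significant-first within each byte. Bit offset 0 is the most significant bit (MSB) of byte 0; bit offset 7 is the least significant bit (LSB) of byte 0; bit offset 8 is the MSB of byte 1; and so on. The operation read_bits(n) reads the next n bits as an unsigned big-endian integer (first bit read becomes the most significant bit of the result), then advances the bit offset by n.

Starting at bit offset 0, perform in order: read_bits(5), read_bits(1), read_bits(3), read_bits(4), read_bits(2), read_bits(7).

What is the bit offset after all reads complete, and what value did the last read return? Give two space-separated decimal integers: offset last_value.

Read 1: bits[0:5] width=5 -> value=3 (bin 00011); offset now 5 = byte 0 bit 5; 27 bits remain
Read 2: bits[5:6] width=1 -> value=1 (bin 1); offset now 6 = byte 0 bit 6; 26 bits remain
Read 3: bits[6:9] width=3 -> value=3 (bin 011); offset now 9 = byte 1 bit 1; 23 bits remain
Read 4: bits[9:13] width=4 -> value=6 (bin 0110); offset now 13 = byte 1 bit 5; 19 bits remain
Read 5: bits[13:15] width=2 -> value=3 (bin 11); offset now 15 = byte 1 bit 7; 17 bits remain
Read 6: bits[15:22] width=7 -> value=89 (bin 1011001); offset now 22 = byte 2 bit 6; 10 bits remain

Answer: 22 89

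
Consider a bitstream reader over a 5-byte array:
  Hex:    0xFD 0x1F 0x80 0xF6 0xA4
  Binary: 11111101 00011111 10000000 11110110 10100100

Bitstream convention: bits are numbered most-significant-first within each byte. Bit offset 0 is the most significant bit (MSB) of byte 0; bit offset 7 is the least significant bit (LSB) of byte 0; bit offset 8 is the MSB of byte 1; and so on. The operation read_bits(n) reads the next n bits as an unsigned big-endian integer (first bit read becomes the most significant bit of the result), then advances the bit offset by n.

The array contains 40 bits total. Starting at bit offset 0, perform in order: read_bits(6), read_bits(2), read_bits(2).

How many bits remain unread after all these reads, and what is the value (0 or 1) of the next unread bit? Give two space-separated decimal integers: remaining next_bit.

Answer: 30 0

Derivation:
Read 1: bits[0:6] width=6 -> value=63 (bin 111111); offset now 6 = byte 0 bit 6; 34 bits remain
Read 2: bits[6:8] width=2 -> value=1 (bin 01); offset now 8 = byte 1 bit 0; 32 bits remain
Read 3: bits[8:10] width=2 -> value=0 (bin 00); offset now 10 = byte 1 bit 2; 30 bits remain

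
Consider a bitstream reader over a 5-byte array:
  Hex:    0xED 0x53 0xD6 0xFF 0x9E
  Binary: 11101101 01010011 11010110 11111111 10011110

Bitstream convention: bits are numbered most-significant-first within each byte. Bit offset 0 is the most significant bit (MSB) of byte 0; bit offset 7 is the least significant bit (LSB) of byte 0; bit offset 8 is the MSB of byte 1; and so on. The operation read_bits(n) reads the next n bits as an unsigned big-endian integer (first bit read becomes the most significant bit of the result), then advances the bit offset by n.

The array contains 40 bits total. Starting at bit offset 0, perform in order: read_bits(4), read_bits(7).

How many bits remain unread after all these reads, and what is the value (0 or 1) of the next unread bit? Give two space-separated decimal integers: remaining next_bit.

Answer: 29 1

Derivation:
Read 1: bits[0:4] width=4 -> value=14 (bin 1110); offset now 4 = byte 0 bit 4; 36 bits remain
Read 2: bits[4:11] width=7 -> value=106 (bin 1101010); offset now 11 = byte 1 bit 3; 29 bits remain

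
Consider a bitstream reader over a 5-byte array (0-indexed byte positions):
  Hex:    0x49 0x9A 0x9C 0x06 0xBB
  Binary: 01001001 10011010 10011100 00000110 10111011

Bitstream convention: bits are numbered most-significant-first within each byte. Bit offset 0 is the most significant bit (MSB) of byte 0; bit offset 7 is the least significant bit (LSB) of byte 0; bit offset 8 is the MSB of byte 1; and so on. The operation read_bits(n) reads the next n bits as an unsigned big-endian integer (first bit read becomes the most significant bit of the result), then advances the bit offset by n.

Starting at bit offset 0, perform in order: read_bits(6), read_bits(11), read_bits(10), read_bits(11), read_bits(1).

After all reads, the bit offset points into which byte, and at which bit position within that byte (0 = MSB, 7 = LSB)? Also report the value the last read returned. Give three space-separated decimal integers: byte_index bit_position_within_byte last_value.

Answer: 4 7 1

Derivation:
Read 1: bits[0:6] width=6 -> value=18 (bin 010010); offset now 6 = byte 0 bit 6; 34 bits remain
Read 2: bits[6:17] width=11 -> value=821 (bin 01100110101); offset now 17 = byte 2 bit 1; 23 bits remain
Read 3: bits[17:27] width=10 -> value=224 (bin 0011100000); offset now 27 = byte 3 bit 3; 13 bits remain
Read 4: bits[27:38] width=11 -> value=430 (bin 00110101110); offset now 38 = byte 4 bit 6; 2 bits remain
Read 5: bits[38:39] width=1 -> value=1 (bin 1); offset now 39 = byte 4 bit 7; 1 bits remain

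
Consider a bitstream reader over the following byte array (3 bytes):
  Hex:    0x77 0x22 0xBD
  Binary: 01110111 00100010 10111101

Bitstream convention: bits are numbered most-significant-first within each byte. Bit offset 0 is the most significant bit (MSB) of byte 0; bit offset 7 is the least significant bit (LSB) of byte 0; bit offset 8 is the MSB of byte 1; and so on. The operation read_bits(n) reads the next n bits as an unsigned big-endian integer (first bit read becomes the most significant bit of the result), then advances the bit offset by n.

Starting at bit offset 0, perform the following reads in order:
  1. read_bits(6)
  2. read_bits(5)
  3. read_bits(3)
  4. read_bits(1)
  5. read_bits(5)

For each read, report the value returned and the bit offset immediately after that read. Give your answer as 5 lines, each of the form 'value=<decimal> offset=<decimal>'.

Read 1: bits[0:6] width=6 -> value=29 (bin 011101); offset now 6 = byte 0 bit 6; 18 bits remain
Read 2: bits[6:11] width=5 -> value=25 (bin 11001); offset now 11 = byte 1 bit 3; 13 bits remain
Read 3: bits[11:14] width=3 -> value=0 (bin 000); offset now 14 = byte 1 bit 6; 10 bits remain
Read 4: bits[14:15] width=1 -> value=1 (bin 1); offset now 15 = byte 1 bit 7; 9 bits remain
Read 5: bits[15:20] width=5 -> value=11 (bin 01011); offset now 20 = byte 2 bit 4; 4 bits remain

Answer: value=29 offset=6
value=25 offset=11
value=0 offset=14
value=1 offset=15
value=11 offset=20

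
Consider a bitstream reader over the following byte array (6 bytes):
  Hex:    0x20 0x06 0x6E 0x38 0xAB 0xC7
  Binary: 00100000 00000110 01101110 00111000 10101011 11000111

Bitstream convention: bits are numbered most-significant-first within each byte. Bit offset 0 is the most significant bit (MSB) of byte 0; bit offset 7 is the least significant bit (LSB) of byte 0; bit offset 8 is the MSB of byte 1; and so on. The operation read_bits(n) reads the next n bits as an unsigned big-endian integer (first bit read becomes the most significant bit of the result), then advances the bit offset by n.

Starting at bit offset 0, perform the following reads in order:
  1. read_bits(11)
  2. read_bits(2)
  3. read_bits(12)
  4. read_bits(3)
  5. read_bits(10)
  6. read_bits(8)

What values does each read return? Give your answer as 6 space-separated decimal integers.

Read 1: bits[0:11] width=11 -> value=256 (bin 00100000000); offset now 11 = byte 1 bit 3; 37 bits remain
Read 2: bits[11:13] width=2 -> value=0 (bin 00); offset now 13 = byte 1 bit 5; 35 bits remain
Read 3: bits[13:25] width=12 -> value=3292 (bin 110011011100); offset now 25 = byte 3 bit 1; 23 bits remain
Read 4: bits[25:28] width=3 -> value=3 (bin 011); offset now 28 = byte 3 bit 4; 20 bits remain
Read 5: bits[28:38] width=10 -> value=554 (bin 1000101010); offset now 38 = byte 4 bit 6; 10 bits remain
Read 6: bits[38:46] width=8 -> value=241 (bin 11110001); offset now 46 = byte 5 bit 6; 2 bits remain

Answer: 256 0 3292 3 554 241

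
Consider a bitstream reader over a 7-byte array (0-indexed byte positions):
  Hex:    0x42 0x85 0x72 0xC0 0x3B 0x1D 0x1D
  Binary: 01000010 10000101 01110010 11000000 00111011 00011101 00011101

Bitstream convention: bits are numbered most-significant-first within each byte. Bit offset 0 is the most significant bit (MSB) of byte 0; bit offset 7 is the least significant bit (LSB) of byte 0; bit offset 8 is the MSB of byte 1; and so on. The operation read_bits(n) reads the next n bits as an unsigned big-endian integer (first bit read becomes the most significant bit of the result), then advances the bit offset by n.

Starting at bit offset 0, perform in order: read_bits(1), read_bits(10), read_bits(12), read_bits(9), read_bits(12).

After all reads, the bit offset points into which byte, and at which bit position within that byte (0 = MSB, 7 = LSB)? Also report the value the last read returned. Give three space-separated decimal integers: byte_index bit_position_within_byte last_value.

Answer: 5 4 945

Derivation:
Read 1: bits[0:1] width=1 -> value=0 (bin 0); offset now 1 = byte 0 bit 1; 55 bits remain
Read 2: bits[1:11] width=10 -> value=532 (bin 1000010100); offset now 11 = byte 1 bit 3; 45 bits remain
Read 3: bits[11:23] width=12 -> value=697 (bin 001010111001); offset now 23 = byte 2 bit 7; 33 bits remain
Read 4: bits[23:32] width=9 -> value=192 (bin 011000000); offset now 32 = byte 4 bit 0; 24 bits remain
Read 5: bits[32:44] width=12 -> value=945 (bin 001110110001); offset now 44 = byte 5 bit 4; 12 bits remain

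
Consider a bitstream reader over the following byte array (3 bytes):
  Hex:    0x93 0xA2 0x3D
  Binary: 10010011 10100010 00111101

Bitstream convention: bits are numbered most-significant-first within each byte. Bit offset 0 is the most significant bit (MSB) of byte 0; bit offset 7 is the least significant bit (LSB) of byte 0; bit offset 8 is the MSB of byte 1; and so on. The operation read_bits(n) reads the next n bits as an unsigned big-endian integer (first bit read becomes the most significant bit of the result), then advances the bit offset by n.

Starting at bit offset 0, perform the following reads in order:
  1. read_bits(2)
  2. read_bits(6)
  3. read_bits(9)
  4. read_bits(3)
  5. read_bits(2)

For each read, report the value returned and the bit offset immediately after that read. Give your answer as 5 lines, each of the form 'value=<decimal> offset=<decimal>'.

Read 1: bits[0:2] width=2 -> value=2 (bin 10); offset now 2 = byte 0 bit 2; 22 bits remain
Read 2: bits[2:8] width=6 -> value=19 (bin 010011); offset now 8 = byte 1 bit 0; 16 bits remain
Read 3: bits[8:17] width=9 -> value=324 (bin 101000100); offset now 17 = byte 2 bit 1; 7 bits remain
Read 4: bits[17:20] width=3 -> value=3 (bin 011); offset now 20 = byte 2 bit 4; 4 bits remain
Read 5: bits[20:22] width=2 -> value=3 (bin 11); offset now 22 = byte 2 bit 6; 2 bits remain

Answer: value=2 offset=2
value=19 offset=8
value=324 offset=17
value=3 offset=20
value=3 offset=22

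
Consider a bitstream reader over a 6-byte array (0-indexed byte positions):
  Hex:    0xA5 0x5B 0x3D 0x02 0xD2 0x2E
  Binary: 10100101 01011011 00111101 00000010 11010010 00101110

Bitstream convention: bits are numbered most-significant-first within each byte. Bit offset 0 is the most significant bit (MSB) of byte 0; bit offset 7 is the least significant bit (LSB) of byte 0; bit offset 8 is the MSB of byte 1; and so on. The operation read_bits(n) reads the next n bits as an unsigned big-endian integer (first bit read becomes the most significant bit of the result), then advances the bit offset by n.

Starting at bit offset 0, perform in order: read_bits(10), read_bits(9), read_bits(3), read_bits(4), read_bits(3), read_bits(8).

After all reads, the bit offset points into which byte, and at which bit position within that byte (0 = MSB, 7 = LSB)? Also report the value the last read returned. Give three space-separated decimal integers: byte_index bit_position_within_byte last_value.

Answer: 4 5 90

Derivation:
Read 1: bits[0:10] width=10 -> value=661 (bin 1010010101); offset now 10 = byte 1 bit 2; 38 bits remain
Read 2: bits[10:19] width=9 -> value=217 (bin 011011001); offset now 19 = byte 2 bit 3; 29 bits remain
Read 3: bits[19:22] width=3 -> value=7 (bin 111); offset now 22 = byte 2 bit 6; 26 bits remain
Read 4: bits[22:26] width=4 -> value=4 (bin 0100); offset now 26 = byte 3 bit 2; 22 bits remain
Read 5: bits[26:29] width=3 -> value=0 (bin 000); offset now 29 = byte 3 bit 5; 19 bits remain
Read 6: bits[29:37] width=8 -> value=90 (bin 01011010); offset now 37 = byte 4 bit 5; 11 bits remain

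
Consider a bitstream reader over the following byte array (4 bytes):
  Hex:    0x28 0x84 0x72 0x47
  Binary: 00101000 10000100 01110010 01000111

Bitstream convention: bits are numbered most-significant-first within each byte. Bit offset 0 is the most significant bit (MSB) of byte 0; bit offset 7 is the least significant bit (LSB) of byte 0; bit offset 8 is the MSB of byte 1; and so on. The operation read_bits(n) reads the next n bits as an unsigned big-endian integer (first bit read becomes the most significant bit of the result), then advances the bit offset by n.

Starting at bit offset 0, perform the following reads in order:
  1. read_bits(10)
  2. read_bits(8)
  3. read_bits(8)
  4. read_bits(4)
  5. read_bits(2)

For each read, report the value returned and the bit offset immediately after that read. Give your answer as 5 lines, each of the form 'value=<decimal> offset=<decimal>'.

Read 1: bits[0:10] width=10 -> value=162 (bin 0010100010); offset now 10 = byte 1 bit 2; 22 bits remain
Read 2: bits[10:18] width=8 -> value=17 (bin 00010001); offset now 18 = byte 2 bit 2; 14 bits remain
Read 3: bits[18:26] width=8 -> value=201 (bin 11001001); offset now 26 = byte 3 bit 2; 6 bits remain
Read 4: bits[26:30] width=4 -> value=1 (bin 0001); offset now 30 = byte 3 bit 6; 2 bits remain
Read 5: bits[30:32] width=2 -> value=3 (bin 11); offset now 32 = byte 4 bit 0; 0 bits remain

Answer: value=162 offset=10
value=17 offset=18
value=201 offset=26
value=1 offset=30
value=3 offset=32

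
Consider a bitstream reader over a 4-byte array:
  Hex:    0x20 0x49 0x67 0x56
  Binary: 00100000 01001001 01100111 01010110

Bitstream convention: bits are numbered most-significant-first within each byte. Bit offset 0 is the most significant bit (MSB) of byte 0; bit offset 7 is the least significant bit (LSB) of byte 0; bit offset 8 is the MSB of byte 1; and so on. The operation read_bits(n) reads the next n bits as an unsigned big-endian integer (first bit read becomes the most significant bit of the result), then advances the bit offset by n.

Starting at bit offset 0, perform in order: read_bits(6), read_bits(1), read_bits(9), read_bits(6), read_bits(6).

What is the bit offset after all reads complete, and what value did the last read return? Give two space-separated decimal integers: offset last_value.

Read 1: bits[0:6] width=6 -> value=8 (bin 001000); offset now 6 = byte 0 bit 6; 26 bits remain
Read 2: bits[6:7] width=1 -> value=0 (bin 0); offset now 7 = byte 0 bit 7; 25 bits remain
Read 3: bits[7:16] width=9 -> value=73 (bin 001001001); offset now 16 = byte 2 bit 0; 16 bits remain
Read 4: bits[16:22] width=6 -> value=25 (bin 011001); offset now 22 = byte 2 bit 6; 10 bits remain
Read 5: bits[22:28] width=6 -> value=53 (bin 110101); offset now 28 = byte 3 bit 4; 4 bits remain

Answer: 28 53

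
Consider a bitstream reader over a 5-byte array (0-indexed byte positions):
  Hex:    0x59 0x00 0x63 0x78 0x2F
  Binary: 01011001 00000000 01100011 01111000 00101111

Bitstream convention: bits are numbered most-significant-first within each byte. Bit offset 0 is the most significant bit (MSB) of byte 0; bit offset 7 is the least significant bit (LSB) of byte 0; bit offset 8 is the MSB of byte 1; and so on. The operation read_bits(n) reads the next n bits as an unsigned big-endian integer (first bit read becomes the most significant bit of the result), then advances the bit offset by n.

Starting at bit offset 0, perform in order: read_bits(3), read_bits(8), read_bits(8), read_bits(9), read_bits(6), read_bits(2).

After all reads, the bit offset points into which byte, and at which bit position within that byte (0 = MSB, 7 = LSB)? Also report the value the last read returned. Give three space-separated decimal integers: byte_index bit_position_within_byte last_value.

Answer: 4 4 2

Derivation:
Read 1: bits[0:3] width=3 -> value=2 (bin 010); offset now 3 = byte 0 bit 3; 37 bits remain
Read 2: bits[3:11] width=8 -> value=200 (bin 11001000); offset now 11 = byte 1 bit 3; 29 bits remain
Read 3: bits[11:19] width=8 -> value=3 (bin 00000011); offset now 19 = byte 2 bit 3; 21 bits remain
Read 4: bits[19:28] width=9 -> value=55 (bin 000110111); offset now 28 = byte 3 bit 4; 12 bits remain
Read 5: bits[28:34] width=6 -> value=32 (bin 100000); offset now 34 = byte 4 bit 2; 6 bits remain
Read 6: bits[34:36] width=2 -> value=2 (bin 10); offset now 36 = byte 4 bit 4; 4 bits remain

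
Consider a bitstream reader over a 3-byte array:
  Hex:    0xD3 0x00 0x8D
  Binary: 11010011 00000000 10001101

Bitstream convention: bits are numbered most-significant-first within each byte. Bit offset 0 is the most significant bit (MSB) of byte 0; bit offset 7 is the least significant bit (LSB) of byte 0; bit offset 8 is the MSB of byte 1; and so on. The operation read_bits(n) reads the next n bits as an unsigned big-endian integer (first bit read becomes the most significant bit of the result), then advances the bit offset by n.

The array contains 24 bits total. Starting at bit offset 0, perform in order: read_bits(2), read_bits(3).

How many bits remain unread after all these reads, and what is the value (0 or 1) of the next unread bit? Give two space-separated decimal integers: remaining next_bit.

Answer: 19 0

Derivation:
Read 1: bits[0:2] width=2 -> value=3 (bin 11); offset now 2 = byte 0 bit 2; 22 bits remain
Read 2: bits[2:5] width=3 -> value=2 (bin 010); offset now 5 = byte 0 bit 5; 19 bits remain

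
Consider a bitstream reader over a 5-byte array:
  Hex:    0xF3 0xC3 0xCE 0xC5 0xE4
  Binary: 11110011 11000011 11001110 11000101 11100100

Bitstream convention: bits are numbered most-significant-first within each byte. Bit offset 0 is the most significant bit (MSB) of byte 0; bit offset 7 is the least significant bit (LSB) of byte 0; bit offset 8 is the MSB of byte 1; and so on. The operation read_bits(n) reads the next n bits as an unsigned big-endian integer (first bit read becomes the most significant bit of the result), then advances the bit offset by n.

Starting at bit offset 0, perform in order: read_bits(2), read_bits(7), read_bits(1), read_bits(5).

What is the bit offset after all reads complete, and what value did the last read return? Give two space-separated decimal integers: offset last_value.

Read 1: bits[0:2] width=2 -> value=3 (bin 11); offset now 2 = byte 0 bit 2; 38 bits remain
Read 2: bits[2:9] width=7 -> value=103 (bin 1100111); offset now 9 = byte 1 bit 1; 31 bits remain
Read 3: bits[9:10] width=1 -> value=1 (bin 1); offset now 10 = byte 1 bit 2; 30 bits remain
Read 4: bits[10:15] width=5 -> value=1 (bin 00001); offset now 15 = byte 1 bit 7; 25 bits remain

Answer: 15 1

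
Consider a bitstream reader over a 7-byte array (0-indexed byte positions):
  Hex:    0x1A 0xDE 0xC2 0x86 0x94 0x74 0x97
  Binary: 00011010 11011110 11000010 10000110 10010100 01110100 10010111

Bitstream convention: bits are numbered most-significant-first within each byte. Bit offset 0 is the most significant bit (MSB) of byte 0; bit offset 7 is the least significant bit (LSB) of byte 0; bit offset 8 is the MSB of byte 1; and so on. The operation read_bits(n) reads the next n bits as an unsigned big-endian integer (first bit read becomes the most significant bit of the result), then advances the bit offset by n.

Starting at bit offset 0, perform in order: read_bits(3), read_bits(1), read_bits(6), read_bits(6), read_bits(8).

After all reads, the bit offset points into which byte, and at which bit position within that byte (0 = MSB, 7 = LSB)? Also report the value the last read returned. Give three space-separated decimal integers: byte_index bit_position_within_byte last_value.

Read 1: bits[0:3] width=3 -> value=0 (bin 000); offset now 3 = byte 0 bit 3; 53 bits remain
Read 2: bits[3:4] width=1 -> value=1 (bin 1); offset now 4 = byte 0 bit 4; 52 bits remain
Read 3: bits[4:10] width=6 -> value=43 (bin 101011); offset now 10 = byte 1 bit 2; 46 bits remain
Read 4: bits[10:16] width=6 -> value=30 (bin 011110); offset now 16 = byte 2 bit 0; 40 bits remain
Read 5: bits[16:24] width=8 -> value=194 (bin 11000010); offset now 24 = byte 3 bit 0; 32 bits remain

Answer: 3 0 194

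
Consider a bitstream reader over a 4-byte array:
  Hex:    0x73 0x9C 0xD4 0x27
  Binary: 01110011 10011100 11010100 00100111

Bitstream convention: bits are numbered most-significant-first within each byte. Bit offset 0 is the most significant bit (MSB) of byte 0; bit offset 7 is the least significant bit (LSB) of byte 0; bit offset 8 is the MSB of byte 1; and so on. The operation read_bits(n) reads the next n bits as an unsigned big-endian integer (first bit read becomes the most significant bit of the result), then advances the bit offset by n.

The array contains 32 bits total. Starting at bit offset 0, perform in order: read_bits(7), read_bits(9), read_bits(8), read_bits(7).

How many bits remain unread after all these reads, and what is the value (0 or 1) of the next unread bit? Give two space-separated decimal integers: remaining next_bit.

Read 1: bits[0:7] width=7 -> value=57 (bin 0111001); offset now 7 = byte 0 bit 7; 25 bits remain
Read 2: bits[7:16] width=9 -> value=412 (bin 110011100); offset now 16 = byte 2 bit 0; 16 bits remain
Read 3: bits[16:24] width=8 -> value=212 (bin 11010100); offset now 24 = byte 3 bit 0; 8 bits remain
Read 4: bits[24:31] width=7 -> value=19 (bin 0010011); offset now 31 = byte 3 bit 7; 1 bits remain

Answer: 1 1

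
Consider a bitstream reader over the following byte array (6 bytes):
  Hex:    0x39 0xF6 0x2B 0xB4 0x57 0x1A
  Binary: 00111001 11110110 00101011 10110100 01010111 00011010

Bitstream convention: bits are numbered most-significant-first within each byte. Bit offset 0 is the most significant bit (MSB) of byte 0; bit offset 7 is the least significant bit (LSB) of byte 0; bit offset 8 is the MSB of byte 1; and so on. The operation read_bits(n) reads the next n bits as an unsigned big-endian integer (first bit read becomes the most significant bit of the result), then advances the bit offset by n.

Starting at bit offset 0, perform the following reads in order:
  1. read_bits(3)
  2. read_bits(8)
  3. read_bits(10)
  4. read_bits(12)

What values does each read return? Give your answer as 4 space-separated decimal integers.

Read 1: bits[0:3] width=3 -> value=1 (bin 001); offset now 3 = byte 0 bit 3; 45 bits remain
Read 2: bits[3:11] width=8 -> value=207 (bin 11001111); offset now 11 = byte 1 bit 3; 37 bits remain
Read 3: bits[11:21] width=10 -> value=709 (bin 1011000101); offset now 21 = byte 2 bit 5; 27 bits remain
Read 4: bits[21:33] width=12 -> value=1896 (bin 011101101000); offset now 33 = byte 4 bit 1; 15 bits remain

Answer: 1 207 709 1896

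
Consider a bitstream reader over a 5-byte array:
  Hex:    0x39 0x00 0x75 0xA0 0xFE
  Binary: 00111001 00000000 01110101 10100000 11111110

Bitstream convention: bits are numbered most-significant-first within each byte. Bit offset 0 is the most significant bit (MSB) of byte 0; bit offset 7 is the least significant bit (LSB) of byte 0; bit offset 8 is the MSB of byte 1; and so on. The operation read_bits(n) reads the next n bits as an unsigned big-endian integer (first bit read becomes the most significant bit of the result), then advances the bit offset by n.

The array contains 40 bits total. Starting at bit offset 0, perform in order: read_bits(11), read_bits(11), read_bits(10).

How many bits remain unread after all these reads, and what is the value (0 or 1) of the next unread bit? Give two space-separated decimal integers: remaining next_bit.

Answer: 8 1

Derivation:
Read 1: bits[0:11] width=11 -> value=456 (bin 00111001000); offset now 11 = byte 1 bit 3; 29 bits remain
Read 2: bits[11:22] width=11 -> value=29 (bin 00000011101); offset now 22 = byte 2 bit 6; 18 bits remain
Read 3: bits[22:32] width=10 -> value=416 (bin 0110100000); offset now 32 = byte 4 bit 0; 8 bits remain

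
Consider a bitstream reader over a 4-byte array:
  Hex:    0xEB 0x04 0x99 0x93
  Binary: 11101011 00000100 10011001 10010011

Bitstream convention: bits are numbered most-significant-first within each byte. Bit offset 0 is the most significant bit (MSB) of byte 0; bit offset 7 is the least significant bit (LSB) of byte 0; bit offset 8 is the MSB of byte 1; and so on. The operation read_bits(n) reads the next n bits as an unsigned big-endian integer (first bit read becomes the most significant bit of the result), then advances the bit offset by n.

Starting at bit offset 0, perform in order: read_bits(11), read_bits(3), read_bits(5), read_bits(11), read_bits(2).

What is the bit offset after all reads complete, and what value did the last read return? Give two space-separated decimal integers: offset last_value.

Answer: 32 3

Derivation:
Read 1: bits[0:11] width=11 -> value=1880 (bin 11101011000); offset now 11 = byte 1 bit 3; 21 bits remain
Read 2: bits[11:14] width=3 -> value=1 (bin 001); offset now 14 = byte 1 bit 6; 18 bits remain
Read 3: bits[14:19] width=5 -> value=4 (bin 00100); offset now 19 = byte 2 bit 3; 13 bits remain
Read 4: bits[19:30] width=11 -> value=1636 (bin 11001100100); offset now 30 = byte 3 bit 6; 2 bits remain
Read 5: bits[30:32] width=2 -> value=3 (bin 11); offset now 32 = byte 4 bit 0; 0 bits remain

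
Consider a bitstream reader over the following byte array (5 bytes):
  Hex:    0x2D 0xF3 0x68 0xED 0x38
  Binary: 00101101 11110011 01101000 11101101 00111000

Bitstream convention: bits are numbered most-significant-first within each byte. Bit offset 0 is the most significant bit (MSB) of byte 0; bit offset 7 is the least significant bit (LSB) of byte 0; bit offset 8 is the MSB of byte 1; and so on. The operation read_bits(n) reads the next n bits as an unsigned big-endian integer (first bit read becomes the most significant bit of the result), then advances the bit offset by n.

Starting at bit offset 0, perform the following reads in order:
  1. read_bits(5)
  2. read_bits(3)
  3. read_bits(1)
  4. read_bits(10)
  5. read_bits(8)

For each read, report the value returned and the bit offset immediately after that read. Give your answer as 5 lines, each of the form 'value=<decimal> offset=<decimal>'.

Read 1: bits[0:5] width=5 -> value=5 (bin 00101); offset now 5 = byte 0 bit 5; 35 bits remain
Read 2: bits[5:8] width=3 -> value=5 (bin 101); offset now 8 = byte 1 bit 0; 32 bits remain
Read 3: bits[8:9] width=1 -> value=1 (bin 1); offset now 9 = byte 1 bit 1; 31 bits remain
Read 4: bits[9:19] width=10 -> value=923 (bin 1110011011); offset now 19 = byte 2 bit 3; 21 bits remain
Read 5: bits[19:27] width=8 -> value=71 (bin 01000111); offset now 27 = byte 3 bit 3; 13 bits remain

Answer: value=5 offset=5
value=5 offset=8
value=1 offset=9
value=923 offset=19
value=71 offset=27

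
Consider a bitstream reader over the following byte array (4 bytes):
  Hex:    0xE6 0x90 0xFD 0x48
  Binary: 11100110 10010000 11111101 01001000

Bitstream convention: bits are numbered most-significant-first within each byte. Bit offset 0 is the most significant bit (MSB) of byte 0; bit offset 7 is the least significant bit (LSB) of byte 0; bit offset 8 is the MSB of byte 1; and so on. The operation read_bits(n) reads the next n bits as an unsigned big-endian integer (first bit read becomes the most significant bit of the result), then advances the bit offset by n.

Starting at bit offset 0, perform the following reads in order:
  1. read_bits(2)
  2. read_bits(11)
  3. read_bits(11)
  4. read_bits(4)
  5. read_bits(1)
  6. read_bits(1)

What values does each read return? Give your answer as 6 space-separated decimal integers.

Read 1: bits[0:2] width=2 -> value=3 (bin 11); offset now 2 = byte 0 bit 2; 30 bits remain
Read 2: bits[2:13] width=11 -> value=1234 (bin 10011010010); offset now 13 = byte 1 bit 5; 19 bits remain
Read 3: bits[13:24] width=11 -> value=253 (bin 00011111101); offset now 24 = byte 3 bit 0; 8 bits remain
Read 4: bits[24:28] width=4 -> value=4 (bin 0100); offset now 28 = byte 3 bit 4; 4 bits remain
Read 5: bits[28:29] width=1 -> value=1 (bin 1); offset now 29 = byte 3 bit 5; 3 bits remain
Read 6: bits[29:30] width=1 -> value=0 (bin 0); offset now 30 = byte 3 bit 6; 2 bits remain

Answer: 3 1234 253 4 1 0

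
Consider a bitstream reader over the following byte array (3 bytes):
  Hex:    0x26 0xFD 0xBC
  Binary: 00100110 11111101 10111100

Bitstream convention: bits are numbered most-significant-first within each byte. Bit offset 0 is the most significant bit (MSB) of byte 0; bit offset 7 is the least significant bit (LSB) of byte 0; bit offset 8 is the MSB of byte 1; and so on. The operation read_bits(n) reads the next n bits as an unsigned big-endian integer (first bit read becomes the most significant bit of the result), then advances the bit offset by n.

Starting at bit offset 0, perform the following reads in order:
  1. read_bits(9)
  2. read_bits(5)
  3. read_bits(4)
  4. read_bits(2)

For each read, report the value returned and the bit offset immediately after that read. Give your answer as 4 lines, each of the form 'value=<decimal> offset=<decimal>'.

Answer: value=77 offset=9
value=31 offset=14
value=6 offset=18
value=3 offset=20

Derivation:
Read 1: bits[0:9] width=9 -> value=77 (bin 001001101); offset now 9 = byte 1 bit 1; 15 bits remain
Read 2: bits[9:14] width=5 -> value=31 (bin 11111); offset now 14 = byte 1 bit 6; 10 bits remain
Read 3: bits[14:18] width=4 -> value=6 (bin 0110); offset now 18 = byte 2 bit 2; 6 bits remain
Read 4: bits[18:20] width=2 -> value=3 (bin 11); offset now 20 = byte 2 bit 4; 4 bits remain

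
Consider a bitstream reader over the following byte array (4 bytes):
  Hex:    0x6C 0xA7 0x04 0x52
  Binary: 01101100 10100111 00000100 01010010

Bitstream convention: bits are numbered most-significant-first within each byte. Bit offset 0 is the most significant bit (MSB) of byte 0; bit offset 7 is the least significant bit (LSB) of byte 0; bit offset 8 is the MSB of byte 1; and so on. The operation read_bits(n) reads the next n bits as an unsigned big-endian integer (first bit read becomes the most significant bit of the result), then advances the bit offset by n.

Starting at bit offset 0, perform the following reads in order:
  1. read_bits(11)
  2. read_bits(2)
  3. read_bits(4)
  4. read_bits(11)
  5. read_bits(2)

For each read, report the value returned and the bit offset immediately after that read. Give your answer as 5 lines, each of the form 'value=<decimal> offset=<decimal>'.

Answer: value=869 offset=11
value=0 offset=13
value=14 offset=17
value=69 offset=28
value=0 offset=30

Derivation:
Read 1: bits[0:11] width=11 -> value=869 (bin 01101100101); offset now 11 = byte 1 bit 3; 21 bits remain
Read 2: bits[11:13] width=2 -> value=0 (bin 00); offset now 13 = byte 1 bit 5; 19 bits remain
Read 3: bits[13:17] width=4 -> value=14 (bin 1110); offset now 17 = byte 2 bit 1; 15 bits remain
Read 4: bits[17:28] width=11 -> value=69 (bin 00001000101); offset now 28 = byte 3 bit 4; 4 bits remain
Read 5: bits[28:30] width=2 -> value=0 (bin 00); offset now 30 = byte 3 bit 6; 2 bits remain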